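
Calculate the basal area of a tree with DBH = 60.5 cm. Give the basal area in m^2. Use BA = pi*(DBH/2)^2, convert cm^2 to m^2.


Formula: BA = pi * (DBH/2)^2 / 10000  (cm^2 to m^2)
Radius = DBH/2 = 60.5/2 = 30.25 cm
BA = pi * 30.25^2 / 10000
   = 2874.7536 cm^2 / 10000
   = 0.2875 m^2

0.2875


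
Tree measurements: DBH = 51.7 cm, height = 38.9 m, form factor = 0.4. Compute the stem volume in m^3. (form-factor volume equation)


Formula: V = pi * (DBH/200)^2 * H * ff
Radius = DBH/200 = 51.7/200 = 0.2585 m
Radius^2 = 0.2585^2 = 0.06682225 m^2
V = pi * 0.06682225 * 38.9 * 0.4
V = 3.266 m^3

3.266


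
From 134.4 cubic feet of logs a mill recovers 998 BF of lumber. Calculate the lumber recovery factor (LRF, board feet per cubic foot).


Formula: LRF = Lumber Output (BF) / Log Input (ft^3)
LRF = 998 BF / 134.4 ft^3
LRF = 7.43 BF/ft^3

7.43


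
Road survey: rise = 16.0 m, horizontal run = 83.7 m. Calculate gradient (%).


Formula: Gradient = rise / run * 100
Gradient = 16.0 / 83.7 * 100 = 19.1%

19.1


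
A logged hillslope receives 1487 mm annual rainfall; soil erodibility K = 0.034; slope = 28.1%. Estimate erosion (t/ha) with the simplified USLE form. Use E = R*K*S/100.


Formula: E = R * K * S / 100  (simplified USLE)
R * K = 1487 * 0.034 = 50.558
E = 50.558 * 28.1 / 100 = 14.21 t/ha

14.21


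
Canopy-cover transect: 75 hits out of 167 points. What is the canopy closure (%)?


Formula: Canopy closure = covered points / total points * 100
Closure = 75 / 167 * 100
Closure = 0.4491 * 100 = 44.9%

44.9


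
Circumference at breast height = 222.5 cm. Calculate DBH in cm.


Formula: DBH = C / pi
DBH = 222.5 / pi
pi = 3.14159...
DBH = 70.8 cm

70.8


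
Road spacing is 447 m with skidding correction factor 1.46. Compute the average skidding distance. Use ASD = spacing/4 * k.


Formula: ASD = (spacing / 4) * correction
Uncorrected distance = spacing / 4 = 447 / 4 = 111.75 m
ASD = 111.75 * 1.46 = 163 m

163


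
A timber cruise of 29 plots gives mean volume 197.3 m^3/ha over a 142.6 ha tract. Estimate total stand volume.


Formula: Total Volume = Mean Volume per ha * Total Area
Total Volume = 197.3 m^3/ha * 142.6 ha
Total Volume = 28135 m^3

28135


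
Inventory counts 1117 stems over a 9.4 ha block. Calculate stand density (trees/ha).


Formula: Stand Density = N_trees / Area_ha
Density = 1117 trees / 9.4 ha
Density = 119 trees/ha

119


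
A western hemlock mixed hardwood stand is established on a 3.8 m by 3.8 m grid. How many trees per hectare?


Formula: TPH = 10000 m^2/ha / (spacing_x * spacing_y)
Area per tree = 3.8 m * 3.8 m = 14.44 m^2
TPH = 10000 / 14.44 = 693 trees/ha

693


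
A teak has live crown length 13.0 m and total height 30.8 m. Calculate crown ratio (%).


Formula: Crown Ratio = (Crown Length / Total Height) * 100
CR = (13.0 m / 30.8 m) * 100
CR = 0.4221 * 100 = 42.2%

42.2


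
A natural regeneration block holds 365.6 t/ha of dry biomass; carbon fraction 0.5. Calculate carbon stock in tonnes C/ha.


Formula: Carbon Stock = Biomass * Carbon Fraction
C = 365.6 t/ha * 0.5
C = 182.8 t C/ha

182.8


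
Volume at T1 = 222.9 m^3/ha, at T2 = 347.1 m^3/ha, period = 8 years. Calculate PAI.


Formula: PAI = (V_T2 - V_T1) / (T2 - T1)
Volume increment = 347.1 - 222.9 = 124.2 m^3/ha
PAI = 124.2 / 8 = 15.53 m^3/ha/year

15.53


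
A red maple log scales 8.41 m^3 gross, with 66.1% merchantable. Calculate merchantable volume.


Formula: MV = V_total * (merchantable_pct / 100)
Merchantable fraction = 66.1% / 100 = 0.661
MV = 8.41 m^3 * 0.661 = 5.559 m^3

5.559


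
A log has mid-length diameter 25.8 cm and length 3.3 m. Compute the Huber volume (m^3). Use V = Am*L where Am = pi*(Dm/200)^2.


Huber: V = Am * L,  Am = pi*(Dm/200)^2
Am = pi*(25.8/200)^2 = 0.052279 m^2
V = 0.052279*3.3 = 0.1725 m^3

0.1725


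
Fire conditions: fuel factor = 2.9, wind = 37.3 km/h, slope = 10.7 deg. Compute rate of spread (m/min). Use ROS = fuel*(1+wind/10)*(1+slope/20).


Formula: ROS = fuel * (1 + wind/10) * (1 + slope/20)
Wind factor = 1 + 37.3/10 = 4.73
Slope factor = 1 + 10.7/20 = 1.535
ROS = 2.9 * 4.73 * 1.535 = 21.06 m/min

21.06


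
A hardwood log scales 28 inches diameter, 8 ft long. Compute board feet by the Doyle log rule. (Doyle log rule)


Doyle: BF = (D - 4)^2 * L / 16
Adjusted diameter = 28 - 4 = 24 in
(D-4)^2 = 24^2 = 576
BF = 576 * 8 / 16 = 288 BF

288


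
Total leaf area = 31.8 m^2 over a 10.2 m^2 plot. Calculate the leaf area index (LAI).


Formula: LAI = total leaf area / ground area  (dimensionless)
LAI = 31.8 m^2 / 10.2 m^2
LAI = 3.12

3.12


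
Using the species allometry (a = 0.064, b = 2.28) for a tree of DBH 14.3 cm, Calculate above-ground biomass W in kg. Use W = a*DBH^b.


Formula: W = a * DBH^b  (allometric power law)
DBH^b = 14.3^2.28 = 430.6914
W = 0.064 * 430.6914 = 27.6 kg

27.6


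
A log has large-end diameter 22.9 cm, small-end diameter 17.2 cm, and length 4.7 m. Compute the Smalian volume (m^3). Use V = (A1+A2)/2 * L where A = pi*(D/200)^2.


Smalian: V = (A1 + A2)/2 * L,  A = pi*(D/200)^2
A1 = pi*(22.9/200)^2 = 0.041187 m^2
A2 = pi*(17.2/200)^2 = 0.023235 m^2
V = (0.041187+0.023235)/2*4.7 = 0.1514 m^3

0.1514


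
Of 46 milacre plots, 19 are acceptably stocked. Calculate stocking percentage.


Formula: Stocking % = stocked plots / total plots * 100
Stocking = 19 / 46 * 100
Stocking = 0.413 * 100 = 41.3%

41.3


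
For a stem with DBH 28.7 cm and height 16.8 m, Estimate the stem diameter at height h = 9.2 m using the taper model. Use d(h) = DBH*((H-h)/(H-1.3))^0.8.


Taper: d(h) = DBH * ((H - h) / (H - 1.3))^0.8
Numerator = H - h = 16.8 - 9.2 = 7.6 m
Denominator = H - 1.3 = 16.8 - 1.3 = 15.5 m
Ratio = 7.6 / 15.5 = 0.49032
d = 28.7 * 0.49032^0.8 = 16.2 cm

16.2


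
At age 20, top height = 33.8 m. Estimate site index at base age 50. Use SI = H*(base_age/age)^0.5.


Formula: SI = H_dom * (base_age / age)^0.5
Age ratio = 50 / 20 = 2.5
sqrt(age_ratio) = 1.58114
SI = 33.8 * 1.58114 = 53.4 m

53.4


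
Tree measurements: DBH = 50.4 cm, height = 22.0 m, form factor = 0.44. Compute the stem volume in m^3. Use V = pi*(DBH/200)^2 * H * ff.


Formula: V = pi * (DBH/200)^2 * H * ff
Radius = DBH/200 = 50.4/200 = 0.252 m
Radius^2 = 0.252^2 = 0.063504 m^2
V = pi * 0.063504 * 22.0 * 0.44
V = 1.931 m^3

1.931


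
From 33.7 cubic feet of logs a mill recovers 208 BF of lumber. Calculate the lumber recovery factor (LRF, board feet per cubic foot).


Formula: LRF = Lumber Output (BF) / Log Input (ft^3)
LRF = 208 BF / 33.7 ft^3
LRF = 6.17 BF/ft^3

6.17


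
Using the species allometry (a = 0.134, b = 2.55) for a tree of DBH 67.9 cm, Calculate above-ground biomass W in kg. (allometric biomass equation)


Formula: W = a * DBH^b  (allometric power law)
DBH^b = 67.9^2.55 = 46910.2691
W = 0.134 * 46910.2691 = 6286.0 kg

6286.0


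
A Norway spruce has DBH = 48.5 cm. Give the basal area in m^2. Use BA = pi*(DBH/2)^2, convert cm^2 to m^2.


Formula: BA = pi * (DBH/2)^2 / 10000  (cm^2 to m^2)
Radius = DBH/2 = 48.5/2 = 24.25 cm
BA = pi * 24.25^2 / 10000
   = 1847.4528 cm^2 / 10000
   = 0.1847 m^2

0.1847


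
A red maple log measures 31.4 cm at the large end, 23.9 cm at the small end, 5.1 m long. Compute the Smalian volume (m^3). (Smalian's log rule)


Smalian: V = (A1 + A2)/2 * L,  A = pi*(D/200)^2
A1 = pi*(31.4/200)^2 = 0.077437 m^2
A2 = pi*(23.9/200)^2 = 0.044863 m^2
V = (0.077437+0.044863)/2*5.1 = 0.3119 m^3

0.3119


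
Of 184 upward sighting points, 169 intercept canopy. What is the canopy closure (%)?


Formula: Canopy closure = covered points / total points * 100
Closure = 169 / 184 * 100
Closure = 0.9185 * 100 = 91.8%

91.8


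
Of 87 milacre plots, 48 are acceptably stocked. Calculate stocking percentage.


Formula: Stocking % = stocked plots / total plots * 100
Stocking = 48 / 87 * 100
Stocking = 0.5517 * 100 = 55.2%

55.2


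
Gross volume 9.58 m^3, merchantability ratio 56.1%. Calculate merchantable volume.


Formula: MV = V_total * (merchantable_pct / 100)
Merchantable fraction = 56.1% / 100 = 0.561
MV = 9.58 m^3 * 0.561 = 5.374 m^3

5.374


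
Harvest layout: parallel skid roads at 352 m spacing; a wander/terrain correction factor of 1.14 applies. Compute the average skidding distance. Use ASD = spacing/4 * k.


Formula: ASD = (spacing / 4) * correction
Uncorrected distance = spacing / 4 = 352 / 4 = 88 m
ASD = 88 * 1.14 = 100 m

100


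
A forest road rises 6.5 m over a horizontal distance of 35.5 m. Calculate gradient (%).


Formula: Gradient = rise / run * 100
Gradient = 6.5 / 35.5 * 100 = 18.3%

18.3


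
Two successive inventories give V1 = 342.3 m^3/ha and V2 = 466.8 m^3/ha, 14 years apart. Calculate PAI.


Formula: PAI = (V_T2 - V_T1) / (T2 - T1)
Volume increment = 466.8 - 342.3 = 124.5 m^3/ha
PAI = 124.5 / 14 = 8.89 m^3/ha/year

8.89


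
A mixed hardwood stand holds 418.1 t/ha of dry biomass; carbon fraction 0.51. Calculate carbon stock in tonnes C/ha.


Formula: Carbon Stock = Biomass * Carbon Fraction
C = 418.1 t/ha * 0.51
C = 213.2 t C/ha

213.2


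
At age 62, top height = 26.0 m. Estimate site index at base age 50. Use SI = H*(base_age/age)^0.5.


Formula: SI = H_dom * (base_age / age)^0.5
Age ratio = 50 / 62 = 0.80645
sqrt(age_ratio) = 0.89803
SI = 26.0 * 0.89803 = 23.3 m

23.3


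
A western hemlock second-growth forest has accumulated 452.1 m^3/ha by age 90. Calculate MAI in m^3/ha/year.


Formula: MAI = Total Volume / Stand Age
MAI = 452.1 m^3/ha / 90 years
MAI = 5.02 m^3/ha/year

5.02


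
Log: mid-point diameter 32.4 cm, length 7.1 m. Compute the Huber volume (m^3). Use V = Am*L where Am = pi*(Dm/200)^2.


Huber: V = Am * L,  Am = pi*(Dm/200)^2
Am = pi*(32.4/200)^2 = 0.082448 m^2
V = 0.082448*7.1 = 0.5854 m^3

0.5854


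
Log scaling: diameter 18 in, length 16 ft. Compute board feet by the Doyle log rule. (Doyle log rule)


Doyle: BF = (D - 4)^2 * L / 16
Adjusted diameter = 18 - 4 = 14 in
(D-4)^2 = 14^2 = 196
BF = 196 * 16 / 16 = 196 BF

196


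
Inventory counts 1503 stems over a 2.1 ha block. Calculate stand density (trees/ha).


Formula: Stand Density = N_trees / Area_ha
Density = 1503 trees / 2.1 ha
Density = 716 trees/ha

716


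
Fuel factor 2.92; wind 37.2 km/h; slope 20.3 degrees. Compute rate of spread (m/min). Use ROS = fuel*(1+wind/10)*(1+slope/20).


Formula: ROS = fuel * (1 + wind/10) * (1 + slope/20)
Wind factor = 1 + 37.2/10 = 4.72
Slope factor = 1 + 20.3/20 = 2.015
ROS = 2.92 * 4.72 * 2.015 = 27.77 m/min

27.77


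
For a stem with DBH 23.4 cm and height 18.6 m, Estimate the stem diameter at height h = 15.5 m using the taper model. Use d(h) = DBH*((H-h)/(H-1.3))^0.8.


Taper: d(h) = DBH * ((H - h) / (H - 1.3))^0.8
Numerator = H - h = 18.6 - 15.5 = 3.1 m
Denominator = H - 1.3 = 18.6 - 1.3 = 17.3 m
Ratio = 3.1 / 17.3 = 0.17919
d = 23.4 * 0.17919^0.8 = 5.9 cm

5.9


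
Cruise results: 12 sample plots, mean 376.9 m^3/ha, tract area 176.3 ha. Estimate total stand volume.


Formula: Total Volume = Mean Volume per ha * Total Area
Total Volume = 376.9 m^3/ha * 176.3 ha
Total Volume = 66447 m^3

66447


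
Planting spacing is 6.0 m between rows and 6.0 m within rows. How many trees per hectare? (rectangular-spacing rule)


Formula: TPH = 10000 m^2/ha / (spacing_x * spacing_y)
Area per tree = 6.0 m * 6.0 m = 36.0 m^2
TPH = 10000 / 36.0 = 278 trees/ha

278


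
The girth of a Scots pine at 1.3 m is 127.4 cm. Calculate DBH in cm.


Formula: DBH = C / pi
DBH = 127.4 / pi
pi = 3.14159...
DBH = 40.6 cm

40.6


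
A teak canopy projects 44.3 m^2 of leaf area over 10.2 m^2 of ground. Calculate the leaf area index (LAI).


Formula: LAI = total leaf area / ground area  (dimensionless)
LAI = 44.3 m^2 / 10.2 m^2
LAI = 4.34

4.34


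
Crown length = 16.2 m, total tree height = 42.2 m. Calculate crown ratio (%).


Formula: Crown Ratio = (Crown Length / Total Height) * 100
CR = (16.2 m / 42.2 m) * 100
CR = 0.3839 * 100 = 38.4%

38.4


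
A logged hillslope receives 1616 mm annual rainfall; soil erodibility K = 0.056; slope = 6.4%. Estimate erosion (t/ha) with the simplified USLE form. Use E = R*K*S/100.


Formula: E = R * K * S / 100  (simplified USLE)
R * K = 1616 * 0.056 = 90.496
E = 90.496 * 6.4 / 100 = 5.79 t/ha

5.79


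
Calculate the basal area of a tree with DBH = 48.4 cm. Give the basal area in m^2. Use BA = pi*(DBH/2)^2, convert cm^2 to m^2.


Formula: BA = pi * (DBH/2)^2 / 10000  (cm^2 to m^2)
Radius = DBH/2 = 48.4/2 = 24.2 cm
BA = pi * 24.2^2 / 10000
   = 1839.8423 cm^2 / 10000
   = 0.184 m^2

0.184


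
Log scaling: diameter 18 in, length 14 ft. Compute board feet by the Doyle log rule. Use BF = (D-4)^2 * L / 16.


Doyle: BF = (D - 4)^2 * L / 16
Adjusted diameter = 18 - 4 = 14 in
(D-4)^2 = 14^2 = 196
BF = 196 * 14 / 16 = 172 BF

172


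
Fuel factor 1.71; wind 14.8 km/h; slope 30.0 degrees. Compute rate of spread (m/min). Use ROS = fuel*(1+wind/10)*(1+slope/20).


Formula: ROS = fuel * (1 + wind/10) * (1 + slope/20)
Wind factor = 1 + 14.8/10 = 2.48
Slope factor = 1 + 30.0/20 = 2.5
ROS = 1.71 * 2.48 * 2.5 = 10.6 m/min

10.6


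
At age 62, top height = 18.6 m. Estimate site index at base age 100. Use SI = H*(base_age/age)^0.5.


Formula: SI = H_dom * (base_age / age)^0.5
Age ratio = 100 / 62 = 1.6129
sqrt(age_ratio) = 1.27
SI = 18.6 * 1.27 = 23.6 m

23.6


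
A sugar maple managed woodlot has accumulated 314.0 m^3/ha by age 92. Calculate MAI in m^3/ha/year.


Formula: MAI = Total Volume / Stand Age
MAI = 314.0 m^3/ha / 92 years
MAI = 3.41 m^3/ha/year

3.41


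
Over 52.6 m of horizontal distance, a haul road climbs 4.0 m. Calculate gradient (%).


Formula: Gradient = rise / run * 100
Gradient = 4.0 / 52.6 * 100 = 7.6%

7.6


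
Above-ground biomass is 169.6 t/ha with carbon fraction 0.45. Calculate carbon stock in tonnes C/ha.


Formula: Carbon Stock = Biomass * Carbon Fraction
C = 169.6 t/ha * 0.45
C = 76.3 t C/ha

76.3


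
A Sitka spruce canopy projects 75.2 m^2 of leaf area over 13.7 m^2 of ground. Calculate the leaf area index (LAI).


Formula: LAI = total leaf area / ground area  (dimensionless)
LAI = 75.2 m^2 / 13.7 m^2
LAI = 5.49

5.49


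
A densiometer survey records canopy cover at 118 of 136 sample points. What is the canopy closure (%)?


Formula: Canopy closure = covered points / total points * 100
Closure = 118 / 136 * 100
Closure = 0.8676 * 100 = 86.8%

86.8


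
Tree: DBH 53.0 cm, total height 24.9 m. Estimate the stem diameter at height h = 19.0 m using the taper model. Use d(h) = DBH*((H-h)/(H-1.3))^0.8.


Taper: d(h) = DBH * ((H - h) / (H - 1.3))^0.8
Numerator = H - h = 24.9 - 19.0 = 5.9 m
Denominator = H - 1.3 = 24.9 - 1.3 = 23.6 m
Ratio = 5.9 / 23.6 = 0.25
d = 53.0 * 0.25^0.8 = 17.5 cm

17.5


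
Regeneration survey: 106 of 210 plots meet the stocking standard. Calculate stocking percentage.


Formula: Stocking % = stocked plots / total plots * 100
Stocking = 106 / 210 * 100
Stocking = 0.5048 * 100 = 50.5%

50.5


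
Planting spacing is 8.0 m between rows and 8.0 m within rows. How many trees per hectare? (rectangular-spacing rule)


Formula: TPH = 10000 m^2/ha / (spacing_x * spacing_y)
Area per tree = 8.0 m * 8.0 m = 64.0 m^2
TPH = 10000 / 64.0 = 156 trees/ha

156


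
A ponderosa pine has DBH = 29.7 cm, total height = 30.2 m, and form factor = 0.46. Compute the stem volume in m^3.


Formula: V = pi * (DBH/200)^2 * H * ff
Radius = DBH/200 = 29.7/200 = 0.1485 m
Radius^2 = 0.1485^2 = 0.02205225 m^2
V = pi * 0.02205225 * 30.2 * 0.46
V = 0.962 m^3

0.962


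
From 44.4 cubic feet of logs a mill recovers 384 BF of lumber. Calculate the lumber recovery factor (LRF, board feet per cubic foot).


Formula: LRF = Lumber Output (BF) / Log Input (ft^3)
LRF = 384 BF / 44.4 ft^3
LRF = 8.65 BF/ft^3

8.65


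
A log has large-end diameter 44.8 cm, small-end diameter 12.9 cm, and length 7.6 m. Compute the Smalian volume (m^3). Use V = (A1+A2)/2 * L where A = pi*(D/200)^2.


Smalian: V = (A1 + A2)/2 * L,  A = pi*(D/200)^2
A1 = pi*(44.8/200)^2 = 0.157633 m^2
A2 = pi*(12.9/200)^2 = 0.01307 m^2
V = (0.157633+0.01307)/2*7.6 = 0.6487 m^3

0.6487


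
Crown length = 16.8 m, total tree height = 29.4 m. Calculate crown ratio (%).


Formula: Crown Ratio = (Crown Length / Total Height) * 100
CR = (16.8 m / 29.4 m) * 100
CR = 0.5714 * 100 = 57.1%

57.1


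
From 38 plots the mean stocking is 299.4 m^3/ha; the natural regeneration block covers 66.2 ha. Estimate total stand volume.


Formula: Total Volume = Mean Volume per ha * Total Area
Total Volume = 299.4 m^3/ha * 66.2 ha
Total Volume = 19820 m^3

19820


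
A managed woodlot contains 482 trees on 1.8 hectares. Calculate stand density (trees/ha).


Formula: Stand Density = N_trees / Area_ha
Density = 482 trees / 1.8 ha
Density = 268 trees/ha

268


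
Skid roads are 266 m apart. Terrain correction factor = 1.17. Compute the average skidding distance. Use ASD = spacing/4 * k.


Formula: ASD = (spacing / 4) * correction
Uncorrected distance = spacing / 4 = 266 / 4 = 66.5 m
ASD = 66.5 * 1.17 = 78 m

78


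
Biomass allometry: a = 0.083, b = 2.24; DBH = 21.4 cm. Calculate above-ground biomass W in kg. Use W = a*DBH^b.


Formula: W = a * DBH^b  (allometric power law)
DBH^b = 21.4^2.24 = 955.2716
W = 0.083 * 955.2716 = 79.3 kg

79.3


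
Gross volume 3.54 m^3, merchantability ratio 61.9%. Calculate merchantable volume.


Formula: MV = V_total * (merchantable_pct / 100)
Merchantable fraction = 61.9% / 100 = 0.619
MV = 3.54 m^3 * 0.619 = 2.191 m^3

2.191


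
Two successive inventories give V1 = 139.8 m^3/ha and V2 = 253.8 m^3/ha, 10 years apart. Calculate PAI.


Formula: PAI = (V_T2 - V_T1) / (T2 - T1)
Volume increment = 253.8 - 139.8 = 114.0 m^3/ha
PAI = 114.0 / 10 = 11.4 m^3/ha/year

11.4


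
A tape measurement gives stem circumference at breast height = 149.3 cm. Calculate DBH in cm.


Formula: DBH = C / pi
DBH = 149.3 / pi
pi = 3.14159...
DBH = 47.5 cm

47.5


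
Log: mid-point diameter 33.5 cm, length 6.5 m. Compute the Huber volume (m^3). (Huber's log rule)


Huber: V = Am * L,  Am = pi*(Dm/200)^2
Am = pi*(33.5/200)^2 = 0.088141 m^2
V = 0.088141*6.5 = 0.5729 m^3

0.5729


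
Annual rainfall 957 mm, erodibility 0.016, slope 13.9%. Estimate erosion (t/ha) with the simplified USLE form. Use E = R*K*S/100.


Formula: E = R * K * S / 100  (simplified USLE)
R * K = 957 * 0.016 = 15.312
E = 15.312 * 13.9 / 100 = 2.13 t/ha

2.13


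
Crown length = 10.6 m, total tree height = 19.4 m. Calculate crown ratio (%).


Formula: Crown Ratio = (Crown Length / Total Height) * 100
CR = (10.6 m / 19.4 m) * 100
CR = 0.5464 * 100 = 54.6%

54.6


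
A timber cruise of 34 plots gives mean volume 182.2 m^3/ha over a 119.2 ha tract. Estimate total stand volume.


Formula: Total Volume = Mean Volume per ha * Total Area
Total Volume = 182.2 m^3/ha * 119.2 ha
Total Volume = 21718 m^3

21718


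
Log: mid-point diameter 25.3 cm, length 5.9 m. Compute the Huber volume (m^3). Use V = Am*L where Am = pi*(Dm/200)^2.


Huber: V = Am * L,  Am = pi*(Dm/200)^2
Am = pi*(25.3/200)^2 = 0.050273 m^2
V = 0.050273*5.9 = 0.2966 m^3

0.2966


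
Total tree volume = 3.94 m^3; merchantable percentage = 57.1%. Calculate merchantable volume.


Formula: MV = V_total * (merchantable_pct / 100)
Merchantable fraction = 57.1% / 100 = 0.571
MV = 3.94 m^3 * 0.571 = 2.25 m^3

2.25


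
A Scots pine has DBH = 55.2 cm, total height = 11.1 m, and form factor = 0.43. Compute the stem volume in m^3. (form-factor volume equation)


Formula: V = pi * (DBH/200)^2 * H * ff
Radius = DBH/200 = 55.2/200 = 0.276 m
Radius^2 = 0.276^2 = 0.076176 m^2
V = pi * 0.076176 * 11.1 * 0.43
V = 1.142 m^3

1.142


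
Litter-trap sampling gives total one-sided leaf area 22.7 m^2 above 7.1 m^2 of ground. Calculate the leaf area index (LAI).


Formula: LAI = total leaf area / ground area  (dimensionless)
LAI = 22.7 m^2 / 7.1 m^2
LAI = 3.2

3.2


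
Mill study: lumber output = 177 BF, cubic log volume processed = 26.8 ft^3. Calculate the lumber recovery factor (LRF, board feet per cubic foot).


Formula: LRF = Lumber Output (BF) / Log Input (ft^3)
LRF = 177 BF / 26.8 ft^3
LRF = 6.6 BF/ft^3

6.6


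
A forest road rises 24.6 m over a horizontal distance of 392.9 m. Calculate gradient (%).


Formula: Gradient = rise / run * 100
Gradient = 24.6 / 392.9 * 100 = 6.3%

6.3


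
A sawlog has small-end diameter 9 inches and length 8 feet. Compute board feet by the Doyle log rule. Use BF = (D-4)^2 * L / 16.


Doyle: BF = (D - 4)^2 * L / 16
Adjusted diameter = 9 - 4 = 5 in
(D-4)^2 = 5^2 = 25
BF = 25 * 8 / 16 = 13 BF

13


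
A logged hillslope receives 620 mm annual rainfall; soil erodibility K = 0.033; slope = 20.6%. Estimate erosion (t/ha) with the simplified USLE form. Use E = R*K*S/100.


Formula: E = R * K * S / 100  (simplified USLE)
R * K = 620 * 0.033 = 20.46
E = 20.46 * 20.6 / 100 = 4.21 t/ha

4.21


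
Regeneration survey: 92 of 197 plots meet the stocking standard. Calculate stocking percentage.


Formula: Stocking % = stocked plots / total plots * 100
Stocking = 92 / 197 * 100
Stocking = 0.467 * 100 = 46.7%

46.7


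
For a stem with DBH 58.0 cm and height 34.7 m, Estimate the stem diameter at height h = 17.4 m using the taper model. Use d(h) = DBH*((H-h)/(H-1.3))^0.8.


Taper: d(h) = DBH * ((H - h) / (H - 1.3))^0.8
Numerator = H - h = 34.7 - 17.4 = 17.3 m
Denominator = H - 1.3 = 34.7 - 1.3 = 33.4 m
Ratio = 17.3 / 33.4 = 0.51796
d = 58.0 * 0.51796^0.8 = 34.3 cm

34.3


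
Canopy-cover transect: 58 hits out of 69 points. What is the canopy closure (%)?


Formula: Canopy closure = covered points / total points * 100
Closure = 58 / 69 * 100
Closure = 0.8406 * 100 = 84.1%

84.1


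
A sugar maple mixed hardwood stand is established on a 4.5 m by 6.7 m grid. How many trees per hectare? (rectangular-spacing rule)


Formula: TPH = 10000 m^2/ha / (spacing_x * spacing_y)
Area per tree = 4.5 m * 6.7 m = 30.15 m^2
TPH = 10000 / 30.15 = 332 trees/ha

332


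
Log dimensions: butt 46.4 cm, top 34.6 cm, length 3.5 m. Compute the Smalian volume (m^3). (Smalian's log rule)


Smalian: V = (A1 + A2)/2 * L,  A = pi*(D/200)^2
A1 = pi*(46.4/200)^2 = 0.169093 m^2
A2 = pi*(34.6/200)^2 = 0.094025 m^2
V = (0.169093+0.094025)/2*3.5 = 0.4605 m^3

0.4605


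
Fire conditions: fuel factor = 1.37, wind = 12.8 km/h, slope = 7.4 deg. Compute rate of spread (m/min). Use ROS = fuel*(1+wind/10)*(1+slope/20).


Formula: ROS = fuel * (1 + wind/10) * (1 + slope/20)
Wind factor = 1 + 12.8/10 = 2.28
Slope factor = 1 + 7.4/20 = 1.37
ROS = 1.37 * 2.28 * 1.37 = 4.28 m/min

4.28


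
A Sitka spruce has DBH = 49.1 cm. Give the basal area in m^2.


Formula: BA = pi * (DBH/2)^2 / 10000  (cm^2 to m^2)
Radius = DBH/2 = 49.1/2 = 24.55 cm
BA = pi * 24.55^2 / 10000
   = 1893.4457 cm^2 / 10000
   = 0.1893 m^2

0.1893


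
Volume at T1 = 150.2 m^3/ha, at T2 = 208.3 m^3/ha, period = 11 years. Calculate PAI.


Formula: PAI = (V_T2 - V_T1) / (T2 - T1)
Volume increment = 208.3 - 150.2 = 58.1 m^3/ha
PAI = 58.1 / 11 = 5.28 m^3/ha/year

5.28


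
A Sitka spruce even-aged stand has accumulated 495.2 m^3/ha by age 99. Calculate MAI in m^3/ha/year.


Formula: MAI = Total Volume / Stand Age
MAI = 495.2 m^3/ha / 99 years
MAI = 5.0 m^3/ha/year

5.0


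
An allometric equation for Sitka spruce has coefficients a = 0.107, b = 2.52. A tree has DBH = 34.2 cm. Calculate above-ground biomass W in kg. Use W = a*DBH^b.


Formula: W = a * DBH^b  (allometric power law)
DBH^b = 34.2^2.52 = 7340.8405
W = 0.107 * 7340.8405 = 785.5 kg

785.5


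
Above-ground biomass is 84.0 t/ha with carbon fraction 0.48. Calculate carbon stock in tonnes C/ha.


Formula: Carbon Stock = Biomass * Carbon Fraction
C = 84.0 t/ha * 0.48
C = 40.3 t C/ha

40.3


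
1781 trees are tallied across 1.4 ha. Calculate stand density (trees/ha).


Formula: Stand Density = N_trees / Area_ha
Density = 1781 trees / 1.4 ha
Density = 1272 trees/ha

1272


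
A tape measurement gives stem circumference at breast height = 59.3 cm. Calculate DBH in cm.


Formula: DBH = C / pi
DBH = 59.3 / pi
pi = 3.14159...
DBH = 18.9 cm

18.9


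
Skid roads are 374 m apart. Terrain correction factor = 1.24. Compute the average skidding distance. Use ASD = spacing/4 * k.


Formula: ASD = (spacing / 4) * correction
Uncorrected distance = spacing / 4 = 374 / 4 = 93.5 m
ASD = 93.5 * 1.24 = 116 m

116


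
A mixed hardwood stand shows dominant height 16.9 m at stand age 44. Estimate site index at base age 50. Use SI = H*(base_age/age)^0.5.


Formula: SI = H_dom * (base_age / age)^0.5
Age ratio = 50 / 44 = 1.13636
sqrt(age_ratio) = 1.066
SI = 16.9 * 1.066 = 18.0 m

18.0


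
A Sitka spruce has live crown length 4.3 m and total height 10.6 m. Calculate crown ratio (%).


Formula: Crown Ratio = (Crown Length / Total Height) * 100
CR = (4.3 m / 10.6 m) * 100
CR = 0.4057 * 100 = 40.6%

40.6


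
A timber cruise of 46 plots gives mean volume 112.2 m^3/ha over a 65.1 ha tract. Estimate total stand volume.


Formula: Total Volume = Mean Volume per ha * Total Area
Total Volume = 112.2 m^3/ha * 65.1 ha
Total Volume = 7304 m^3

7304


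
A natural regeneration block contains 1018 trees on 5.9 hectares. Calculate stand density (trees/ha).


Formula: Stand Density = N_trees / Area_ha
Density = 1018 trees / 5.9 ha
Density = 173 trees/ha

173


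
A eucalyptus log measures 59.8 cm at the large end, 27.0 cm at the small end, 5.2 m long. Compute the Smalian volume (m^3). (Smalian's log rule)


Smalian: V = (A1 + A2)/2 * L,  A = pi*(D/200)^2
A1 = pi*(59.8/200)^2 = 0.280862 m^2
A2 = pi*(27.0/200)^2 = 0.057256 m^2
V = (0.280862+0.057256)/2*5.2 = 0.8791 m^3

0.8791


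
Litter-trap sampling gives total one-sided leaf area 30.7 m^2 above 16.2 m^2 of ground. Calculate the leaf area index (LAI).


Formula: LAI = total leaf area / ground area  (dimensionless)
LAI = 30.7 m^2 / 16.2 m^2
LAI = 1.9

1.9


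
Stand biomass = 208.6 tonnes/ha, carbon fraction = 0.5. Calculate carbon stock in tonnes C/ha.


Formula: Carbon Stock = Biomass * Carbon Fraction
C = 208.6 t/ha * 0.5
C = 104.3 t C/ha

104.3


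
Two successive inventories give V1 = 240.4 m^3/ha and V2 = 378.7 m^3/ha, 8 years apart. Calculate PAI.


Formula: PAI = (V_T2 - V_T1) / (T2 - T1)
Volume increment = 378.7 - 240.4 = 138.3 m^3/ha
PAI = 138.3 / 8 = 17.29 m^3/ha/year

17.29


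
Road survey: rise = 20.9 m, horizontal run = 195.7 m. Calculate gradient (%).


Formula: Gradient = rise / run * 100
Gradient = 20.9 / 195.7 * 100 = 10.7%

10.7


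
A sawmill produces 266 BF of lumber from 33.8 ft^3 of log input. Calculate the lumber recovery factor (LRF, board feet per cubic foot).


Formula: LRF = Lumber Output (BF) / Log Input (ft^3)
LRF = 266 BF / 33.8 ft^3
LRF = 7.87 BF/ft^3

7.87


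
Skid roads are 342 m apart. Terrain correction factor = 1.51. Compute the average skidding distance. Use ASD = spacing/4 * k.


Formula: ASD = (spacing / 4) * correction
Uncorrected distance = spacing / 4 = 342 / 4 = 85.5 m
ASD = 85.5 * 1.51 = 129 m

129


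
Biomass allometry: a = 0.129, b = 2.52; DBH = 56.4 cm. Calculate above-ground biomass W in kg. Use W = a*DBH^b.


Formula: W = a * DBH^b  (allometric power law)
DBH^b = 56.4^2.52 = 25895.4428
W = 0.129 * 25895.4428 = 3340.5 kg

3340.5


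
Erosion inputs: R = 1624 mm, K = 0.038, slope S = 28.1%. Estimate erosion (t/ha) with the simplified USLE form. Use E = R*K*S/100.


Formula: E = R * K * S / 100  (simplified USLE)
R * K = 1624 * 0.038 = 61.712
E = 61.712 * 28.1 / 100 = 17.34 t/ha

17.34


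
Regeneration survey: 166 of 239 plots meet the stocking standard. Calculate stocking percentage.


Formula: Stocking % = stocked plots / total plots * 100
Stocking = 166 / 239 * 100
Stocking = 0.6946 * 100 = 69.5%

69.5


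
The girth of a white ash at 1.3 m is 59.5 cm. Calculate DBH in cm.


Formula: DBH = C / pi
DBH = 59.5 / pi
pi = 3.14159...
DBH = 18.9 cm

18.9


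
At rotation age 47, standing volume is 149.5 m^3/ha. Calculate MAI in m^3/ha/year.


Formula: MAI = Total Volume / Stand Age
MAI = 149.5 m^3/ha / 47 years
MAI = 3.18 m^3/ha/year

3.18


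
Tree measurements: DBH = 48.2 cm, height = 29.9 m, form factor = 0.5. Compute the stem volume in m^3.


Formula: V = pi * (DBH/200)^2 * H * ff
Radius = DBH/200 = 48.2/200 = 0.241 m
Radius^2 = 0.241^2 = 0.058081 m^2
V = pi * 0.058081 * 29.9 * 0.5
V = 2.728 m^3

2.728


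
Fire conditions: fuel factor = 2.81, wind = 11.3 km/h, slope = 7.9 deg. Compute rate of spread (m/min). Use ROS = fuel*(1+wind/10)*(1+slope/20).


Formula: ROS = fuel * (1 + wind/10) * (1 + slope/20)
Wind factor = 1 + 11.3/10 = 2.13
Slope factor = 1 + 7.9/20 = 1.395
ROS = 2.81 * 2.13 * 1.395 = 8.35 m/min

8.35


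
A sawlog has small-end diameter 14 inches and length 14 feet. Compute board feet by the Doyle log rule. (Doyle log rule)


Doyle: BF = (D - 4)^2 * L / 16
Adjusted diameter = 14 - 4 = 10 in
(D-4)^2 = 10^2 = 100
BF = 100 * 14 / 16 = 88 BF

88


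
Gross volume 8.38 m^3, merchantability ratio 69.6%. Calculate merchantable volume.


Formula: MV = V_total * (merchantable_pct / 100)
Merchantable fraction = 69.6% / 100 = 0.696
MV = 8.38 m^3 * 0.696 = 5.832 m^3

5.832


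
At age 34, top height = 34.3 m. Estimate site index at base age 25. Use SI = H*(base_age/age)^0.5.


Formula: SI = H_dom * (base_age / age)^0.5
Age ratio = 25 / 34 = 0.73529
sqrt(age_ratio) = 0.85749
SI = 34.3 * 0.85749 = 29.4 m

29.4


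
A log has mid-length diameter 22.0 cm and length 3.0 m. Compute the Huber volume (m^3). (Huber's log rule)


Huber: V = Am * L,  Am = pi*(Dm/200)^2
Am = pi*(22.0/200)^2 = 0.038013 m^2
V = 0.038013*3.0 = 0.114 m^3

0.114


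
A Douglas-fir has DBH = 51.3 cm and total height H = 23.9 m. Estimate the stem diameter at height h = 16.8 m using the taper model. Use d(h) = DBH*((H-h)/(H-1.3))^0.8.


Taper: d(h) = DBH * ((H - h) / (H - 1.3))^0.8
Numerator = H - h = 23.9 - 16.8 = 7.1 m
Denominator = H - 1.3 = 23.9 - 1.3 = 22.6 m
Ratio = 7.1 / 22.6 = 0.31416
d = 51.3 * 0.31416^0.8 = 20.3 cm

20.3


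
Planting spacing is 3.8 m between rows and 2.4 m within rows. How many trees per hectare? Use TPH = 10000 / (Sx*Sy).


Formula: TPH = 10000 m^2/ha / (spacing_x * spacing_y)
Area per tree = 3.8 m * 2.4 m = 9.12 m^2
TPH = 10000 / 9.12 = 1096 trees/ha

1096


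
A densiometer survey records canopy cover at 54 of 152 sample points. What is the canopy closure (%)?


Formula: Canopy closure = covered points / total points * 100
Closure = 54 / 152 * 100
Closure = 0.3553 * 100 = 35.5%

35.5


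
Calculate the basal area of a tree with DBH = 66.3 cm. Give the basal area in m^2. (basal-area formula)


Formula: BA = pi * (DBH/2)^2 / 10000  (cm^2 to m^2)
Radius = DBH/2 = 66.3/2 = 33.15 cm
BA = pi * 33.15^2 / 10000
   = 3452.3669 cm^2 / 10000
   = 0.3452 m^2

0.3452


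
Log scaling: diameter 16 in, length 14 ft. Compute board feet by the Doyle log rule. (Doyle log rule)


Doyle: BF = (D - 4)^2 * L / 16
Adjusted diameter = 16 - 4 = 12 in
(D-4)^2 = 12^2 = 144
BF = 144 * 14 / 16 = 126 BF

126


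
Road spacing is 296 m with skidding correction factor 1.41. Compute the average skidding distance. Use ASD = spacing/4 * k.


Formula: ASD = (spacing / 4) * correction
Uncorrected distance = spacing / 4 = 296 / 4 = 74 m
ASD = 74 * 1.41 = 104 m

104


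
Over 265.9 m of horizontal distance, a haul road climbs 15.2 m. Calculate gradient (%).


Formula: Gradient = rise / run * 100
Gradient = 15.2 / 265.9 * 100 = 5.7%

5.7


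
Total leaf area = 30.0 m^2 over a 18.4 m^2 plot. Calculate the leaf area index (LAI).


Formula: LAI = total leaf area / ground area  (dimensionless)
LAI = 30.0 m^2 / 18.4 m^2
LAI = 1.63

1.63


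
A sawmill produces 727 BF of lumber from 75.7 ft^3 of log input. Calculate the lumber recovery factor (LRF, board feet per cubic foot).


Formula: LRF = Lumber Output (BF) / Log Input (ft^3)
LRF = 727 BF / 75.7 ft^3
LRF = 9.6 BF/ft^3

9.6


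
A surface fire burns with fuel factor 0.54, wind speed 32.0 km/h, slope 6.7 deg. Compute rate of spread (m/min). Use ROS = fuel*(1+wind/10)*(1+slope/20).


Formula: ROS = fuel * (1 + wind/10) * (1 + slope/20)
Wind factor = 1 + 32.0/10 = 4.2
Slope factor = 1 + 6.7/20 = 1.335
ROS = 0.54 * 4.2 * 1.335 = 3.03 m/min

3.03


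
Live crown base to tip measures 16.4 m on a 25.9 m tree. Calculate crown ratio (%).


Formula: Crown Ratio = (Crown Length / Total Height) * 100
CR = (16.4 m / 25.9 m) * 100
CR = 0.6332 * 100 = 63.3%

63.3


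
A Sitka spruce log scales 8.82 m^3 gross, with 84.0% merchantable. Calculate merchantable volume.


Formula: MV = V_total * (merchantable_pct / 100)
Merchantable fraction = 84.0% / 100 = 0.84
MV = 8.82 m^3 * 0.84 = 7.409 m^3

7.409


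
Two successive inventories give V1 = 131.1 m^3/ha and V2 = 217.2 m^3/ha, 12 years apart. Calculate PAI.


Formula: PAI = (V_T2 - V_T1) / (T2 - T1)
Volume increment = 217.2 - 131.1 = 86.1 m^3/ha
PAI = 86.1 / 12 = 7.18 m^3/ha/year

7.18


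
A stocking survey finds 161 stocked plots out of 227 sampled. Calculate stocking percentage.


Formula: Stocking % = stocked plots / total plots * 100
Stocking = 161 / 227 * 100
Stocking = 0.7093 * 100 = 70.9%

70.9


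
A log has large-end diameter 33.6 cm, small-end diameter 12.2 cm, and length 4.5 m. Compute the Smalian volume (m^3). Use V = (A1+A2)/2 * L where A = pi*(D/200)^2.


Smalian: V = (A1 + A2)/2 * L,  A = pi*(D/200)^2
A1 = pi*(33.6/200)^2 = 0.088668 m^2
A2 = pi*(12.2/200)^2 = 0.01169 m^2
V = (0.088668+0.01169)/2*4.5 = 0.2258 m^3

0.2258


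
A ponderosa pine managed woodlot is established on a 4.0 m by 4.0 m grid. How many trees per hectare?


Formula: TPH = 10000 m^2/ha / (spacing_x * spacing_y)
Area per tree = 4.0 m * 4.0 m = 16.0 m^2
TPH = 10000 / 16.0 = 625 trees/ha

625


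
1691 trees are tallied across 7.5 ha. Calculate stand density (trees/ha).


Formula: Stand Density = N_trees / Area_ha
Density = 1691 trees / 7.5 ha
Density = 225 trees/ha

225


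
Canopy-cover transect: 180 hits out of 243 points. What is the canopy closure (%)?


Formula: Canopy closure = covered points / total points * 100
Closure = 180 / 243 * 100
Closure = 0.7407 * 100 = 74.1%

74.1


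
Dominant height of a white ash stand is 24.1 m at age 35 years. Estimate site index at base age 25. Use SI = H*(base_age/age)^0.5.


Formula: SI = H_dom * (base_age / age)^0.5
Age ratio = 25 / 35 = 0.71429
sqrt(age_ratio) = 0.84515
SI = 24.1 * 0.84515 = 20.4 m

20.4


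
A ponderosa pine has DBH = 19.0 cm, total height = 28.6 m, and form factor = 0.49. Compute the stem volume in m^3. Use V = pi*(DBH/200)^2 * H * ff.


Formula: V = pi * (DBH/200)^2 * H * ff
Radius = DBH/200 = 19.0/200 = 0.095 m
Radius^2 = 0.095^2 = 0.009025 m^2
V = pi * 0.009025 * 28.6 * 0.49
V = 0.397 m^3

0.397


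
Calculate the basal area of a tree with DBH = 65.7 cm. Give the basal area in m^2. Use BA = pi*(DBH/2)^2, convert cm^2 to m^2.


Formula: BA = pi * (DBH/2)^2 / 10000  (cm^2 to m^2)
Radius = DBH/2 = 65.7/2 = 32.85 cm
BA = pi * 32.85^2 / 10000
   = 3390.1633 cm^2 / 10000
   = 0.339 m^2

0.339


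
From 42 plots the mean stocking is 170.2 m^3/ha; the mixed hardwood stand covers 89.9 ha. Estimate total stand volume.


Formula: Total Volume = Mean Volume per ha * Total Area
Total Volume = 170.2 m^3/ha * 89.9 ha
Total Volume = 15301 m^3

15301


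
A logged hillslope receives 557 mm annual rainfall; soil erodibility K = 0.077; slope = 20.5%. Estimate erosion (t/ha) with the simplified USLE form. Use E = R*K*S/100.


Formula: E = R * K * S / 100  (simplified USLE)
R * K = 557 * 0.077 = 42.889
E = 42.889 * 20.5 / 100 = 8.79 t/ha

8.79


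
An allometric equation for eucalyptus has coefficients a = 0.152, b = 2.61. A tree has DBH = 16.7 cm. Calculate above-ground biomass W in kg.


Formula: W = a * DBH^b  (allometric power law)
DBH^b = 16.7^2.61 = 1553.4239
W = 0.152 * 1553.4239 = 236.1 kg

236.1


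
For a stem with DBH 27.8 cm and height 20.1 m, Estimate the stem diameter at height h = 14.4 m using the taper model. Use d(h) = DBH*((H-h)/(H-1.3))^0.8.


Taper: d(h) = DBH * ((H - h) / (H - 1.3))^0.8
Numerator = H - h = 20.1 - 14.4 = 5.7 m
Denominator = H - 1.3 = 20.1 - 1.3 = 18.8 m
Ratio = 5.7 / 18.8 = 0.30319
d = 27.8 * 0.30319^0.8 = 10.7 cm

10.7


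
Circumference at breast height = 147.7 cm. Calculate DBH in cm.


Formula: DBH = C / pi
DBH = 147.7 / pi
pi = 3.14159...
DBH = 47.0 cm

47.0


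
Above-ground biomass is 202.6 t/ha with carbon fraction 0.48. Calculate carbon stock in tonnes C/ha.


Formula: Carbon Stock = Biomass * Carbon Fraction
C = 202.6 t/ha * 0.48
C = 97.2 t C/ha

97.2


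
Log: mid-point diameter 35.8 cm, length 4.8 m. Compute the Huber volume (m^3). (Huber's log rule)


Huber: V = Am * L,  Am = pi*(Dm/200)^2
Am = pi*(35.8/200)^2 = 0.10066 m^2
V = 0.10066*4.8 = 0.4832 m^3

0.4832


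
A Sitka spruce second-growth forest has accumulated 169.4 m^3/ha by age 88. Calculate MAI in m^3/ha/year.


Formula: MAI = Total Volume / Stand Age
MAI = 169.4 m^3/ha / 88 years
MAI = 1.93 m^3/ha/year

1.93


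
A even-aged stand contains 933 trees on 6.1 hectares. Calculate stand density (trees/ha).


Formula: Stand Density = N_trees / Area_ha
Density = 933 trees / 6.1 ha
Density = 153 trees/ha

153


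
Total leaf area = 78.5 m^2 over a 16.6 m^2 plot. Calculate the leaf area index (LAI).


Formula: LAI = total leaf area / ground area  (dimensionless)
LAI = 78.5 m^2 / 16.6 m^2
LAI = 4.73

4.73


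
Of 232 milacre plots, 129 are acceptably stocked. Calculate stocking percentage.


Formula: Stocking % = stocked plots / total plots * 100
Stocking = 129 / 232 * 100
Stocking = 0.556 * 100 = 55.6%

55.6


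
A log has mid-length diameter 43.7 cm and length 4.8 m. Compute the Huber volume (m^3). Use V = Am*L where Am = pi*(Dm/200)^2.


Huber: V = Am * L,  Am = pi*(Dm/200)^2
Am = pi*(43.7/200)^2 = 0.149987 m^2
V = 0.149987*4.8 = 0.7199 m^3

0.7199


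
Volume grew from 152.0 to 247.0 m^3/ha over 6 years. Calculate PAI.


Formula: PAI = (V_T2 - V_T1) / (T2 - T1)
Volume increment = 247.0 - 152.0 = 95.0 m^3/ha
PAI = 95.0 / 6 = 15.83 m^3/ha/year

15.83


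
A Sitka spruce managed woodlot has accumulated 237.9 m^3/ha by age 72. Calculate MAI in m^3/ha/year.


Formula: MAI = Total Volume / Stand Age
MAI = 237.9 m^3/ha / 72 years
MAI = 3.3 m^3/ha/year

3.3


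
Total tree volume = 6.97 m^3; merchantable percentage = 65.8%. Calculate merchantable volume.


Formula: MV = V_total * (merchantable_pct / 100)
Merchantable fraction = 65.8% / 100 = 0.658
MV = 6.97 m^3 * 0.658 = 4.586 m^3

4.586


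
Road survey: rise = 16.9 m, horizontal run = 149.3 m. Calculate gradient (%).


Formula: Gradient = rise / run * 100
Gradient = 16.9 / 149.3 * 100 = 11.3%

11.3


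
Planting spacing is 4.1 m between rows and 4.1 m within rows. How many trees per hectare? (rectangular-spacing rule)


Formula: TPH = 10000 m^2/ha / (spacing_x * spacing_y)
Area per tree = 4.1 m * 4.1 m = 16.81 m^2
TPH = 10000 / 16.81 = 595 trees/ha

595


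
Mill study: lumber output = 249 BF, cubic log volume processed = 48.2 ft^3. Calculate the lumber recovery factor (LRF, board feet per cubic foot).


Formula: LRF = Lumber Output (BF) / Log Input (ft^3)
LRF = 249 BF / 48.2 ft^3
LRF = 5.17 BF/ft^3

5.17


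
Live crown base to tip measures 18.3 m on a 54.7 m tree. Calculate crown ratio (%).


Formula: Crown Ratio = (Crown Length / Total Height) * 100
CR = (18.3 m / 54.7 m) * 100
CR = 0.3346 * 100 = 33.5%

33.5
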